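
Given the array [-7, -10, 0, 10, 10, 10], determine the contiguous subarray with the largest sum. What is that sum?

Using Kadane's algorithm on [-7, -10, 0, 10, 10, 10]:

Scanning through the array:
Position 1 (value -10): max_ending_here = -10, max_so_far = -7
Position 2 (value 0): max_ending_here = 0, max_so_far = 0
Position 3 (value 10): max_ending_here = 10, max_so_far = 10
Position 4 (value 10): max_ending_here = 20, max_so_far = 20
Position 5 (value 10): max_ending_here = 30, max_so_far = 30

Maximum subarray: [0, 10, 10, 10]
Maximum sum: 30

The maximum subarray is [0, 10, 10, 10] with sum 30. This subarray runs from index 2 to index 5.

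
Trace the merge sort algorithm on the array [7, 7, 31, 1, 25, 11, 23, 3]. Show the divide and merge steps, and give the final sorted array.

Merge sort trace:

Split: [7, 7, 31, 1, 25, 11, 23, 3] -> [7, 7, 31, 1] and [25, 11, 23, 3]
  Split: [7, 7, 31, 1] -> [7, 7] and [31, 1]
    Split: [7, 7] -> [7] and [7]
    Merge: [7] + [7] -> [7, 7]
    Split: [31, 1] -> [31] and [1]
    Merge: [31] + [1] -> [1, 31]
  Merge: [7, 7] + [1, 31] -> [1, 7, 7, 31]
  Split: [25, 11, 23, 3] -> [25, 11] and [23, 3]
    Split: [25, 11] -> [25] and [11]
    Merge: [25] + [11] -> [11, 25]
    Split: [23, 3] -> [23] and [3]
    Merge: [23] + [3] -> [3, 23]
  Merge: [11, 25] + [3, 23] -> [3, 11, 23, 25]
Merge: [1, 7, 7, 31] + [3, 11, 23, 25] -> [1, 3, 7, 7, 11, 23, 25, 31]

Final sorted array: [1, 3, 7, 7, 11, 23, 25, 31]

The merge sort proceeds by recursively splitting the array and merging sorted halves.
After all merges, the sorted array is [1, 3, 7, 7, 11, 23, 25, 31].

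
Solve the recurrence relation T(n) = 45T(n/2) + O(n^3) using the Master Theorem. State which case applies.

Master Theorem for T(n) = 45T(n/2) + O(n^3):

a = 45, b = 2, c = 3
log_b(a) = log_2(45) = 5.4919

Case 1: c = 3 < log_2(45) = 5.4919
T(n) = O(n^(log_2 45))

For T(n) = 45T(n/2) + O(n^3): log_2(45) = 5.4919. This is Case 1 of the Master Theorem (c < log_b(a), work dominated by leaves), giving O(n^(log_2 45)).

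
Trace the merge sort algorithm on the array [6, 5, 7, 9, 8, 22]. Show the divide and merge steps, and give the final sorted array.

Merge sort trace:

Split: [6, 5, 7, 9, 8, 22] -> [6, 5, 7] and [9, 8, 22]
  Split: [6, 5, 7] -> [6] and [5, 7]
    Split: [5, 7] -> [5] and [7]
    Merge: [5] + [7] -> [5, 7]
  Merge: [6] + [5, 7] -> [5, 6, 7]
  Split: [9, 8, 22] -> [9] and [8, 22]
    Split: [8, 22] -> [8] and [22]
    Merge: [8] + [22] -> [8, 22]
  Merge: [9] + [8, 22] -> [8, 9, 22]
Merge: [5, 6, 7] + [8, 9, 22] -> [5, 6, 7, 8, 9, 22]

Final sorted array: [5, 6, 7, 8, 9, 22]

The merge sort proceeds by recursively splitting the array and merging sorted halves.
After all merges, the sorted array is [5, 6, 7, 8, 9, 22].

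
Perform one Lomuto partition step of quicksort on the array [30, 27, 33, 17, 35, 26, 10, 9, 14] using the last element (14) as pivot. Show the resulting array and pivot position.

Lomuto partition with pivot = 14:

Initial array: [30, 27, 33, 17, 35, 26, 10, 9, 14]

arr[0]=30 > 14: no swap
arr[1]=27 > 14: no swap
arr[2]=33 > 14: no swap
arr[3]=17 > 14: no swap
arr[4]=35 > 14: no swap
arr[5]=26 > 14: no swap
arr[6]=10 <= 14: swap with position 0, array becomes [10, 27, 33, 17, 35, 26, 30, 9, 14]
arr[7]=9 <= 14: swap with position 1, array becomes [10, 9, 33, 17, 35, 26, 30, 27, 14]

Place pivot at position 2: [10, 9, 14, 17, 35, 26, 30, 27, 33]
Pivot position: 2

After partitioning with pivot 14, the array becomes [10, 9, 14, 17, 35, 26, 30, 27, 33]. The pivot is placed at index 2. All elements to the left of the pivot are <= 14, and all elements to the right are > 14.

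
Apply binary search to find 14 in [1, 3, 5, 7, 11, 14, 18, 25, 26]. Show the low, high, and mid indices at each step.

Binary search for 14 in [1, 3, 5, 7, 11, 14, 18, 25, 26]:

lo=0, hi=8, mid=4, arr[mid]=11 -> 11 < 14, search right half
lo=5, hi=8, mid=6, arr[mid]=18 -> 18 > 14, search left half
lo=5, hi=5, mid=5, arr[mid]=14 -> Found target at index 5!

Binary search finds 14 at index 5 after 3 comparisons. The search repeatedly halves the search space by comparing with the middle element.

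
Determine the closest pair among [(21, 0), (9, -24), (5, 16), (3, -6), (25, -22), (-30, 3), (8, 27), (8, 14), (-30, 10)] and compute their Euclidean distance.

Computing all pairwise distances among 9 points:

d((21, 0), (9, -24)) = 26.8328
d((21, 0), (5, 16)) = 22.6274
d((21, 0), (3, -6)) = 18.9737
d((21, 0), (25, -22)) = 22.3607
d((21, 0), (-30, 3)) = 51.0882
d((21, 0), (8, 27)) = 29.9666
d((21, 0), (8, 14)) = 19.105
d((21, 0), (-30, 10)) = 51.9711
d((9, -24), (5, 16)) = 40.1995
d((9, -24), (3, -6)) = 18.9737
d((9, -24), (25, -22)) = 16.1245
d((9, -24), (-30, 3)) = 47.4342
d((9, -24), (8, 27)) = 51.0098
d((9, -24), (8, 14)) = 38.0132
d((9, -24), (-30, 10)) = 51.7397
d((5, 16), (3, -6)) = 22.0907
d((5, 16), (25, -22)) = 42.9418
d((5, 16), (-30, 3)) = 37.3363
d((5, 16), (8, 27)) = 11.4018
d((5, 16), (8, 14)) = 3.6056 <-- minimum
d((5, 16), (-30, 10)) = 35.5106
d((3, -6), (25, -22)) = 27.2029
d((3, -6), (-30, 3)) = 34.2053
d((3, -6), (8, 27)) = 33.3766
d((3, -6), (8, 14)) = 20.6155
d((3, -6), (-30, 10)) = 36.6742
d((25, -22), (-30, 3)) = 60.4152
d((25, -22), (8, 27)) = 51.8652
d((25, -22), (8, 14)) = 39.8121
d((25, -22), (-30, 10)) = 63.6318
d((-30, 3), (8, 27)) = 44.9444
d((-30, 3), (8, 14)) = 39.5601
d((-30, 3), (-30, 10)) = 7.0
d((8, 27), (8, 14)) = 13.0
d((8, 27), (-30, 10)) = 41.6293
d((8, 14), (-30, 10)) = 38.2099

Closest pair: (5, 16) and (8, 14) with distance 3.6056

The closest pair is (5, 16) and (8, 14) with Euclidean distance 3.6056. For 9 points, brute-force pairwise comparison is shown above. For large n, the divide-and-conquer algorithm (sort by x, recurse on halves, check the dividing strip) achieves O(n log n).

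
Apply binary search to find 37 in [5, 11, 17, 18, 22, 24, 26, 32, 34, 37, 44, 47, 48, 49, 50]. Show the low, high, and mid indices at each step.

Binary search for 37 in [5, 11, 17, 18, 22, 24, 26, 32, 34, 37, 44, 47, 48, 49, 50]:

lo=0, hi=14, mid=7, arr[mid]=32 -> 32 < 37, search right half
lo=8, hi=14, mid=11, arr[mid]=47 -> 47 > 37, search left half
lo=8, hi=10, mid=9, arr[mid]=37 -> Found target at index 9!

Binary search finds 37 at index 9 after 3 comparisons. The search repeatedly halves the search space by comparing with the middle element.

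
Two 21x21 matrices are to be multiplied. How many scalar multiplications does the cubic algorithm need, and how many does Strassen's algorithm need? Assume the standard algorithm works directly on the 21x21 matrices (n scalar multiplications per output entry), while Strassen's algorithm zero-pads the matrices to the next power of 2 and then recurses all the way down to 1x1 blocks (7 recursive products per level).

Matrix multiplication for 21x21 matrices:

Strassen's algorithm requires power-of-2 dimensions. Pad 21x21 to 32x32 (next power of 2).

Standard algorithm: 21^3 = 9261 multiplications
Strassen's algorithm: 7^(log2(32)) = 7^5 = 16807 multiplications
Difference: 9261 - 16807 = -7546 (Strassen uses MORE here due to padding overhead — for small or just-over-power-of-2 n, padding can outweigh the per-level savings)

Standard: 9261 multiplications (21^3). Strassen: 16807 multiplications (7^5, after padding to 32x32). Strassen reduces 8 recursive multiplications to 7 at each level.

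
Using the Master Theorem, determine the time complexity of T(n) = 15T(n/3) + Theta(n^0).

Master Theorem for T(n) = 15T(n/3) + O(n^0):

a = 15, b = 3, c = 0
log_b(a) = log_3(15) = 2.4650

Case 1: c = 0 < log_3(15) = 2.4650
T(n) = O(n^(log_3 15))

For T(n) = 15T(n/3) + O(n^0): log_3(15) = 2.4650. This is Case 1 of the Master Theorem (c < log_b(a), work dominated by leaves), giving O(n^(log_3 15)).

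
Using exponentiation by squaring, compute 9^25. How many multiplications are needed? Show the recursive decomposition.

Computing 9^25 by squaring (build up from 9^1; each line after the first costs one multiplication):

9^1 = 9
9^2 = (9^1)^2 = 9^2 = 81
9^3 = 9 * 9^2 = 9 * 81 = 729
9^6 = (9^3)^2 = 729^2 = 531441
9^12 = (9^6)^2 = 531441^2 = 282429536481
9^24 = (9^12)^2 = 282429536481^2 = 79766443076872509863361
9^25 = 9 * 9^24 = 9 * 79766443076872509863361 = 717897987691852588770249

Result: 717897987691852588770249
Multiplications needed: 6 (6 lines after 9^1)

9^25 = 717897987691852588770249. Using exponentiation by squaring, this requires 6 multiplications. The key idea: if the exponent is even, square the half-power; if odd, multiply by the base once.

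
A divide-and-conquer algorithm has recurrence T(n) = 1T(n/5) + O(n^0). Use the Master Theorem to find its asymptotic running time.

Master Theorem for T(n) = 1T(n/5) + O(n^0):

a = 1, b = 5, c = 0
log_b(a) = log_5(1) = 0.0000

Case 2: c = 0 = log_5(1) = 0.0000
T(n) = O(n^0 log n) = O(log n)

For T(n) = 1T(n/5) + O(n^0): log_5(1) = 0.0000. This is Case 2 of the Master Theorem (c = log_b(a), equal work at all levels), giving O(log n).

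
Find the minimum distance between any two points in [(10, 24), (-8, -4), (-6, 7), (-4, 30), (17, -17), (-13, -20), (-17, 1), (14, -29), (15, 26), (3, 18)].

Computing all pairwise distances among 10 points:

d((10, 24), (-8, -4)) = 33.2866
d((10, 24), (-6, 7)) = 23.3452
d((10, 24), (-4, 30)) = 15.2315
d((10, 24), (17, -17)) = 41.5933
d((10, 24), (-13, -20)) = 49.6488
d((10, 24), (-17, 1)) = 35.4683
d((10, 24), (14, -29)) = 53.1507
d((10, 24), (15, 26)) = 5.3852 <-- minimum
d((10, 24), (3, 18)) = 9.2195
d((-8, -4), (-6, 7)) = 11.1803
d((-8, -4), (-4, 30)) = 34.2345
d((-8, -4), (17, -17)) = 28.178
d((-8, -4), (-13, -20)) = 16.7631
d((-8, -4), (-17, 1)) = 10.2956
d((-8, -4), (14, -29)) = 33.3017
d((-8, -4), (15, 26)) = 37.8021
d((-8, -4), (3, 18)) = 24.5967
d((-6, 7), (-4, 30)) = 23.0868
d((-6, 7), (17, -17)) = 33.2415
d((-6, 7), (-13, -20)) = 27.8927
d((-6, 7), (-17, 1)) = 12.53
d((-6, 7), (14, -29)) = 41.1825
d((-6, 7), (15, 26)) = 28.3196
d((-6, 7), (3, 18)) = 14.2127
d((-4, 30), (17, -17)) = 51.4782
d((-4, 30), (-13, -20)) = 50.8035
d((-4, 30), (-17, 1)) = 31.7805
d((-4, 30), (14, -29)) = 61.6847
d((-4, 30), (15, 26)) = 19.4165
d((-4, 30), (3, 18)) = 13.8924
d((17, -17), (-13, -20)) = 30.1496
d((17, -17), (-17, 1)) = 38.4708
d((17, -17), (14, -29)) = 12.3693
d((17, -17), (15, 26)) = 43.0465
d((17, -17), (3, 18)) = 37.6962
d((-13, -20), (-17, 1)) = 21.3776
d((-13, -20), (14, -29)) = 28.4605
d((-13, -20), (15, 26)) = 53.8516
d((-13, -20), (3, 18)) = 41.2311
d((-17, 1), (14, -29)) = 43.1393
d((-17, 1), (15, 26)) = 40.6079
d((-17, 1), (3, 18)) = 26.2488
d((14, -29), (15, 26)) = 55.0091
d((14, -29), (3, 18)) = 48.2701
d((15, 26), (3, 18)) = 14.4222

Closest pair: (10, 24) and (15, 26) with distance 5.3852

The closest pair is (10, 24) and (15, 26) with Euclidean distance 5.3852. For 10 points, brute-force pairwise comparison is shown above. For large n, the divide-and-conquer algorithm (sort by x, recurse on halves, check the dividing strip) achieves O(n log n).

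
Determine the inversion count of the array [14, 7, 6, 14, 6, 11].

Finding inversions in [14, 7, 6, 14, 6, 11]:

(0, 1): arr[0]=14 > arr[1]=7
(0, 2): arr[0]=14 > arr[2]=6
(0, 4): arr[0]=14 > arr[4]=6
(0, 5): arr[0]=14 > arr[5]=11
(1, 2): arr[1]=7 > arr[2]=6
(1, 4): arr[1]=7 > arr[4]=6
(3, 4): arr[3]=14 > arr[4]=6
(3, 5): arr[3]=14 > arr[5]=11

Total inversions: 8

The array has 8 inversion(s): (0,1), (0,2), (0,4), (0,5), (1,2), (1,4), (3,4), (3,5). Each pair (i,j) satisfies i < j and arr[i] > arr[j].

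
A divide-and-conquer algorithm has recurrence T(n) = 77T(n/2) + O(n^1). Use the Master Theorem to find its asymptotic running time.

Master Theorem for T(n) = 77T(n/2) + O(n^1):

a = 77, b = 2, c = 1
log_b(a) = log_2(77) = 6.2668

Case 1: c = 1 < log_2(77) = 6.2668
T(n) = O(n^(log_2 77))

For T(n) = 77T(n/2) + O(n^1): log_2(77) = 6.2668. This is Case 1 of the Master Theorem (c < log_b(a), work dominated by leaves), giving O(n^(log_2 77)).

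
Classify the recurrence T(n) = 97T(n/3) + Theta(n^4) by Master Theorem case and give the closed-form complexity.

Master Theorem for T(n) = 97T(n/3) + O(n^4):

a = 97, b = 3, c = 4
log_b(a) = log_3(97) = 4.1641

Case 1: c = 4 < log_3(97) = 4.1641
T(n) = O(n^(log_3 97))

For T(n) = 97T(n/3) + O(n^4): log_3(97) = 4.1641. This is Case 1 of the Master Theorem (c < log_b(a), work dominated by leaves), giving O(n^(log_3 97)).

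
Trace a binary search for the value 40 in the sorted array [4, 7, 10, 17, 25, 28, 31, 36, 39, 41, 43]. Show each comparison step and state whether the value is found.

Binary search for 40 in [4, 7, 10, 17, 25, 28, 31, 36, 39, 41, 43]:

lo=0, hi=10, mid=5, arr[mid]=28 -> 28 < 40, search right half
lo=6, hi=10, mid=8, arr[mid]=39 -> 39 < 40, search right half
lo=9, hi=10, mid=9, arr[mid]=41 -> 41 > 40, search left half
lo=9 > hi=8, target 40 not found

Binary search determines that 40 is not in the array after 3 comparisons. The search space was exhausted without finding the target.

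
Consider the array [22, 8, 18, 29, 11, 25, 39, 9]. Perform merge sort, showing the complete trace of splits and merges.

Merge sort trace:

Split: [22, 8, 18, 29, 11, 25, 39, 9] -> [22, 8, 18, 29] and [11, 25, 39, 9]
  Split: [22, 8, 18, 29] -> [22, 8] and [18, 29]
    Split: [22, 8] -> [22] and [8]
    Merge: [22] + [8] -> [8, 22]
    Split: [18, 29] -> [18] and [29]
    Merge: [18] + [29] -> [18, 29]
  Merge: [8, 22] + [18, 29] -> [8, 18, 22, 29]
  Split: [11, 25, 39, 9] -> [11, 25] and [39, 9]
    Split: [11, 25] -> [11] and [25]
    Merge: [11] + [25] -> [11, 25]
    Split: [39, 9] -> [39] and [9]
    Merge: [39] + [9] -> [9, 39]
  Merge: [11, 25] + [9, 39] -> [9, 11, 25, 39]
Merge: [8, 18, 22, 29] + [9, 11, 25, 39] -> [8, 9, 11, 18, 22, 25, 29, 39]

Final sorted array: [8, 9, 11, 18, 22, 25, 29, 39]

The merge sort proceeds by recursively splitting the array and merging sorted halves.
After all merges, the sorted array is [8, 9, 11, 18, 22, 25, 29, 39].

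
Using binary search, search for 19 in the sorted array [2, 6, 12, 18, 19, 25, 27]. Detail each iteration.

Binary search for 19 in [2, 6, 12, 18, 19, 25, 27]:

lo=0, hi=6, mid=3, arr[mid]=18 -> 18 < 19, search right half
lo=4, hi=6, mid=5, arr[mid]=25 -> 25 > 19, search left half
lo=4, hi=4, mid=4, arr[mid]=19 -> Found target at index 4!

Binary search finds 19 at index 4 after 3 comparisons. The search repeatedly halves the search space by comparing with the middle element.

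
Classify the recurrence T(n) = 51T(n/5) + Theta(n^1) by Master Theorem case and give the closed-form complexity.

Master Theorem for T(n) = 51T(n/5) + O(n^1):

a = 51, b = 5, c = 1
log_b(a) = log_5(51) = 2.4430

Case 1: c = 1 < log_5(51) = 2.4430
T(n) = O(n^(log_5 51))

For T(n) = 51T(n/5) + O(n^1): log_5(51) = 2.4430. This is Case 1 of the Master Theorem (c < log_b(a), work dominated by leaves), giving O(n^(log_5 51)).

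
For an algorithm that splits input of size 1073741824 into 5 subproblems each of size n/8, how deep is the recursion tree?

For divide and conquer with division factor 8:

Problem sizes at each level:
Level 0: 1073741824
Level 1: 134217728
Level 2: 16777216
Level 3: 2097152
Level 4: 262144
Level 5: 32768
Level 6: 4096
Level 7: 512
Level 8: 64
Level 9: 8
Level 10: 1

The root is level 0 and the size-1 base case is level 10 (the tree spans levels 0 through 10, i.e. 11 levels counting the root), so the depth is the number of divisions: log_8(1073741824) = 10

The recursion tree depth is log_8(1073741824) = 10. At each level, the problem size is divided by 8, so it takes 10 divisions to reduce to a base case of size 1. The algorithm makes 5 recursive calls at each level.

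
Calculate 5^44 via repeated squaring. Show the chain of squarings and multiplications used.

Computing 5^44 by squaring (build up from 5^1; each line after the first costs one multiplication):

5^1 = 5
5^2 = (5^1)^2 = 5^2 = 25
5^4 = (5^2)^2 = 25^2 = 625
5^5 = 5 * 5^4 = 5 * 625 = 3125
5^10 = (5^5)^2 = 3125^2 = 9765625
5^11 = 5 * 5^10 = 5 * 9765625 = 48828125
5^22 = (5^11)^2 = 48828125^2 = 2384185791015625
5^44 = (5^22)^2 = 2384185791015625^2 = 5684341886080801486968994140625

Result: 5684341886080801486968994140625
Multiplications needed: 7 (7 lines after 5^1)

5^44 = 5684341886080801486968994140625. Using exponentiation by squaring, this requires 7 multiplications. The key idea: if the exponent is even, square the half-power; if odd, multiply by the base once.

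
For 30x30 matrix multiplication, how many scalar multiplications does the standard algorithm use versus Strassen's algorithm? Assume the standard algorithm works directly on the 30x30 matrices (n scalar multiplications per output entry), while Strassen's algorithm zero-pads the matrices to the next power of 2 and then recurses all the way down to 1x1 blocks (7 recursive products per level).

Matrix multiplication for 30x30 matrices:

Strassen's algorithm requires power-of-2 dimensions. Pad 30x30 to 32x32 (next power of 2).

Standard algorithm: 30^3 = 27000 multiplications
Strassen's algorithm: 7^(log2(32)) = 7^5 = 16807 multiplications
Savings: 27000 - 16807 = 10193 multiplications

Standard: 27000 multiplications (30^3). Strassen: 16807 multiplications (7^5, after padding to 32x32). Strassen reduces 8 recursive multiplications to 7 at each level.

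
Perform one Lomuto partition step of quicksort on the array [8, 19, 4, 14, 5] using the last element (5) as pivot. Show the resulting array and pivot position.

Lomuto partition with pivot = 5:

Initial array: [8, 19, 4, 14, 5]

arr[0]=8 > 5: no swap
arr[1]=19 > 5: no swap
arr[2]=4 <= 5: swap with position 0, array becomes [4, 19, 8, 14, 5]
arr[3]=14 > 5: no swap

Place pivot at position 1: [4, 5, 8, 14, 19]
Pivot position: 1

After partitioning with pivot 5, the array becomes [4, 5, 8, 14, 19]. The pivot is placed at index 1. All elements to the left of the pivot are <= 5, and all elements to the right are > 5.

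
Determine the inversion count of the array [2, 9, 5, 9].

Finding inversions in [2, 9, 5, 9]:

(1, 2): arr[1]=9 > arr[2]=5

Total inversions: 1

The array has 1 inversion(s): (1,2). Each pair (i,j) satisfies i < j and arr[i] > arr[j].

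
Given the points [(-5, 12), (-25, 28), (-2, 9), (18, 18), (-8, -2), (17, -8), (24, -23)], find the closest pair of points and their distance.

Computing all pairwise distances among 7 points:

d((-5, 12), (-25, 28)) = 25.6125
d((-5, 12), (-2, 9)) = 4.2426 <-- minimum
d((-5, 12), (18, 18)) = 23.7697
d((-5, 12), (-8, -2)) = 14.3178
d((-5, 12), (17, -8)) = 29.7321
d((-5, 12), (24, -23)) = 45.4533
d((-25, 28), (-2, 9)) = 29.8329
d((-25, 28), (18, 18)) = 44.1475
d((-25, 28), (-8, -2)) = 34.4819
d((-25, 28), (17, -8)) = 55.3173
d((-25, 28), (24, -23)) = 70.7248
d((-2, 9), (18, 18)) = 21.9317
d((-2, 9), (-8, -2)) = 12.53
d((-2, 9), (17, -8)) = 25.4951
d((-2, 9), (24, -23)) = 41.2311
d((18, 18), (-8, -2)) = 32.8024
d((18, 18), (17, -8)) = 26.0192
d((18, 18), (24, -23)) = 41.4367
d((-8, -2), (17, -8)) = 25.7099
d((-8, -2), (24, -23)) = 38.2753
d((17, -8), (24, -23)) = 16.5529

Closest pair: (-5, 12) and (-2, 9) with distance 4.2426

The closest pair is (-5, 12) and (-2, 9) with Euclidean distance 4.2426. For 7 points, brute-force pairwise comparison is shown above. For large n, the divide-and-conquer algorithm (sort by x, recurse on halves, check the dividing strip) achieves O(n log n).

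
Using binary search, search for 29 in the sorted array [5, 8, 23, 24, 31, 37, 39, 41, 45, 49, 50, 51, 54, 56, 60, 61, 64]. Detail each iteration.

Binary search for 29 in [5, 8, 23, 24, 31, 37, 39, 41, 45, 49, 50, 51, 54, 56, 60, 61, 64]:

lo=0, hi=16, mid=8, arr[mid]=45 -> 45 > 29, search left half
lo=0, hi=7, mid=3, arr[mid]=24 -> 24 < 29, search right half
lo=4, hi=7, mid=5, arr[mid]=37 -> 37 > 29, search left half
lo=4, hi=4, mid=4, arr[mid]=31 -> 31 > 29, search left half
lo=4 > hi=3, target 29 not found

Binary search determines that 29 is not in the array after 4 comparisons. The search space was exhausted without finding the target.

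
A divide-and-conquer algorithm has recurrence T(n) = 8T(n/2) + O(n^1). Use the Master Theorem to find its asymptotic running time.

Master Theorem for T(n) = 8T(n/2) + O(n^1):

a = 8, b = 2, c = 1
log_b(a) = log_2(8) = 3.0000

Case 1: c = 1 < log_2(8) = 3.0000
T(n) = O(n^(log_2 8)) = O(n^3)

For T(n) = 8T(n/2) + O(n^1): log_2(8) = 3.0000. This is Case 1 of the Master Theorem (c < log_b(a), work dominated by leaves), giving O(n^3).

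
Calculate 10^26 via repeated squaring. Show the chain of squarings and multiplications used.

Computing 10^26 by squaring (build up from 10^1; each line after the first costs one multiplication):

10^1 = 10
10^2 = (10^1)^2 = 10^2 = 100
10^3 = 10 * 10^2 = 10 * 100 = 1000
10^6 = (10^3)^2 = 1000^2 = 1000000
10^12 = (10^6)^2 = 1000000^2 = 1000000000000
10^13 = 10 * 10^12 = 10 * 1000000000000 = 10000000000000
10^26 = (10^13)^2 = 10000000000000^2 = 100000000000000000000000000

Result: 100000000000000000000000000
Multiplications needed: 6 (6 lines after 10^1)

10^26 = 100000000000000000000000000. Using exponentiation by squaring, this requires 6 multiplications. The key idea: if the exponent is even, square the half-power; if odd, multiply by the base once.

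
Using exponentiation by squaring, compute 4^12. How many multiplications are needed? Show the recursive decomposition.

Computing 4^12 by squaring (build up from 4^1; each line after the first costs one multiplication):

4^1 = 4
4^2 = (4^1)^2 = 4^2 = 16
4^3 = 4 * 4^2 = 4 * 16 = 64
4^6 = (4^3)^2 = 64^2 = 4096
4^12 = (4^6)^2 = 4096^2 = 16777216

Result: 16777216
Multiplications needed: 4 (4 lines after 4^1)

4^12 = 16777216. Using exponentiation by squaring, this requires 4 multiplications. The key idea: if the exponent is even, square the half-power; if odd, multiply by the base once.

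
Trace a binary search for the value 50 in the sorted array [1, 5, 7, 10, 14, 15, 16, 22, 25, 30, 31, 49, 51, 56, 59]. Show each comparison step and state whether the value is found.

Binary search for 50 in [1, 5, 7, 10, 14, 15, 16, 22, 25, 30, 31, 49, 51, 56, 59]:

lo=0, hi=14, mid=7, arr[mid]=22 -> 22 < 50, search right half
lo=8, hi=14, mid=11, arr[mid]=49 -> 49 < 50, search right half
lo=12, hi=14, mid=13, arr[mid]=56 -> 56 > 50, search left half
lo=12, hi=12, mid=12, arr[mid]=51 -> 51 > 50, search left half
lo=12 > hi=11, target 50 not found

Binary search determines that 50 is not in the array after 4 comparisons. The search space was exhausted without finding the target.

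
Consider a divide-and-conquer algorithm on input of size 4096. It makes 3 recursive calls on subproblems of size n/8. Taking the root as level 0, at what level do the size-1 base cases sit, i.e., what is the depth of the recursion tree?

For divide and conquer with division factor 8:

Problem sizes at each level:
Level 0: 4096
Level 1: 512
Level 2: 64
Level 3: 8
Level 4: 1

The root is level 0 and the size-1 base case is level 4 (the tree spans levels 0 through 4, i.e. 5 levels counting the root), so the depth is the number of divisions: log_8(4096) = 4

The recursion tree depth is log_8(4096) = 4. At each level, the problem size is divided by 8, so it takes 4 divisions to reduce to a base case of size 1. The algorithm makes 3 recursive calls at each level.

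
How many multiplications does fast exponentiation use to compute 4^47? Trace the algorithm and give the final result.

Computing 4^47 by squaring (build up from 4^1; each line after the first costs one multiplication):

4^1 = 4
4^2 = (4^1)^2 = 4^2 = 16
4^4 = (4^2)^2 = 16^2 = 256
4^5 = 4 * 4^4 = 4 * 256 = 1024
4^10 = (4^5)^2 = 1024^2 = 1048576
4^11 = 4 * 4^10 = 4 * 1048576 = 4194304
4^22 = (4^11)^2 = 4194304^2 = 17592186044416
4^23 = 4 * 4^22 = 4 * 17592186044416 = 70368744177664
4^46 = (4^23)^2 = 70368744177664^2 = 4951760157141521099596496896
4^47 = 4 * 4^46 = 4 * 4951760157141521099596496896 = 19807040628566084398385987584

Result: 19807040628566084398385987584
Multiplications needed: 9 (9 lines after 4^1)

4^47 = 19807040628566084398385987584. Using exponentiation by squaring, this requires 9 multiplications. The key idea: if the exponent is even, square the half-power; if odd, multiply by the base once.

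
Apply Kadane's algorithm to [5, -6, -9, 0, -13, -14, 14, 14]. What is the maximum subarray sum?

Using Kadane's algorithm on [5, -6, -9, 0, -13, -14, 14, 14]:

Scanning through the array:
Position 1 (value -6): max_ending_here = -1, max_so_far = 5
Position 2 (value -9): max_ending_here = -9, max_so_far = 5
Position 3 (value 0): max_ending_here = 0, max_so_far = 5
Position 4 (value -13): max_ending_here = -13, max_so_far = 5
Position 5 (value -14): max_ending_here = -14, max_so_far = 5
Position 6 (value 14): max_ending_here = 14, max_so_far = 14
Position 7 (value 14): max_ending_here = 28, max_so_far = 28

Maximum subarray: [14, 14]
Maximum sum: 28

The maximum subarray is [14, 14] with sum 28. This subarray runs from index 6 to index 7.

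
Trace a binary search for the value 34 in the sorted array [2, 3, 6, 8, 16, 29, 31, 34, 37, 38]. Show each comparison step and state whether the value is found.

Binary search for 34 in [2, 3, 6, 8, 16, 29, 31, 34, 37, 38]:

lo=0, hi=9, mid=4, arr[mid]=16 -> 16 < 34, search right half
lo=5, hi=9, mid=7, arr[mid]=34 -> Found target at index 7!

Binary search finds 34 at index 7 after 2 comparisons. The search repeatedly halves the search space by comparing with the middle element.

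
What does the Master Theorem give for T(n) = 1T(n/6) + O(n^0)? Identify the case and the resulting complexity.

Master Theorem for T(n) = 1T(n/6) + O(n^0):

a = 1, b = 6, c = 0
log_b(a) = log_6(1) = 0.0000

Case 2: c = 0 = log_6(1) = 0.0000
T(n) = O(n^0 log n) = O(log n)

For T(n) = 1T(n/6) + O(n^0): log_6(1) = 0.0000. This is Case 2 of the Master Theorem (c = log_b(a), equal work at all levels), giving O(log n).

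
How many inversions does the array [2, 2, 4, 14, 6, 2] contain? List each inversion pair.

Finding inversions in [2, 2, 4, 14, 6, 2]:

(2, 5): arr[2]=4 > arr[5]=2
(3, 4): arr[3]=14 > arr[4]=6
(3, 5): arr[3]=14 > arr[5]=2
(4, 5): arr[4]=6 > arr[5]=2

Total inversions: 4

The array has 4 inversion(s): (2,5), (3,4), (3,5), (4,5). Each pair (i,j) satisfies i < j and arr[i] > arr[j].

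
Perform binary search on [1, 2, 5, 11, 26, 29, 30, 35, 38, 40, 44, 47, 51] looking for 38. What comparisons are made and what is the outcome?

Binary search for 38 in [1, 2, 5, 11, 26, 29, 30, 35, 38, 40, 44, 47, 51]:

lo=0, hi=12, mid=6, arr[mid]=30 -> 30 < 38, search right half
lo=7, hi=12, mid=9, arr[mid]=40 -> 40 > 38, search left half
lo=7, hi=8, mid=7, arr[mid]=35 -> 35 < 38, search right half
lo=8, hi=8, mid=8, arr[mid]=38 -> Found target at index 8!

Binary search finds 38 at index 8 after 4 comparisons. The search repeatedly halves the search space by comparing with the middle element.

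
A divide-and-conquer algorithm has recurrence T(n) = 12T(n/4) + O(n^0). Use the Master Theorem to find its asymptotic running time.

Master Theorem for T(n) = 12T(n/4) + O(n^0):

a = 12, b = 4, c = 0
log_b(a) = log_4(12) = 1.7925

Case 1: c = 0 < log_4(12) = 1.7925
T(n) = O(n^(log_4 12))

For T(n) = 12T(n/4) + O(n^0): log_4(12) = 1.7925. This is Case 1 of the Master Theorem (c < log_b(a), work dominated by leaves), giving O(n^(log_4 12)).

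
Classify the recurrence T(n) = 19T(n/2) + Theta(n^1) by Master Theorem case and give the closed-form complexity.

Master Theorem for T(n) = 19T(n/2) + O(n^1):

a = 19, b = 2, c = 1
log_b(a) = log_2(19) = 4.2479

Case 1: c = 1 < log_2(19) = 4.2479
T(n) = O(n^(log_2 19))

For T(n) = 19T(n/2) + O(n^1): log_2(19) = 4.2479. This is Case 1 of the Master Theorem (c < log_b(a), work dominated by leaves), giving O(n^(log_2 19)).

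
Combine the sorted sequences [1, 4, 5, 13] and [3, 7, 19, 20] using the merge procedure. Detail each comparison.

Merging process:

Compare 1 vs 3: take 1 from left. Merged: [1]
Compare 4 vs 3: take 3 from right. Merged: [1, 3]
Compare 4 vs 7: take 4 from left. Merged: [1, 3, 4]
Compare 5 vs 7: take 5 from left. Merged: [1, 3, 4, 5]
Compare 13 vs 7: take 7 from right. Merged: [1, 3, 4, 5, 7]
Compare 13 vs 19: take 13 from left. Merged: [1, 3, 4, 5, 7, 13]
Append remaining from right: [19, 20]. Merged: [1, 3, 4, 5, 7, 13, 19, 20]

Final merged array: [1, 3, 4, 5, 7, 13, 19, 20]
Total comparisons: 6

The merged array is [1, 3, 4, 5, 7, 13, 19, 20], requiring 6 comparisons. The merge step runs in O(n) time where n is the total number of elements.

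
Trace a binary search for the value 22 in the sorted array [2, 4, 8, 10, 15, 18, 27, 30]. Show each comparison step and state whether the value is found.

Binary search for 22 in [2, 4, 8, 10, 15, 18, 27, 30]:

lo=0, hi=7, mid=3, arr[mid]=10 -> 10 < 22, search right half
lo=4, hi=7, mid=5, arr[mid]=18 -> 18 < 22, search right half
lo=6, hi=7, mid=6, arr[mid]=27 -> 27 > 22, search left half
lo=6 > hi=5, target 22 not found

Binary search determines that 22 is not in the array after 3 comparisons. The search space was exhausted without finding the target.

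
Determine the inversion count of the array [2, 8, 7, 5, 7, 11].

Finding inversions in [2, 8, 7, 5, 7, 11]:

(1, 2): arr[1]=8 > arr[2]=7
(1, 3): arr[1]=8 > arr[3]=5
(1, 4): arr[1]=8 > arr[4]=7
(2, 3): arr[2]=7 > arr[3]=5

Total inversions: 4

The array has 4 inversion(s): (1,2), (1,3), (1,4), (2,3). Each pair (i,j) satisfies i < j and arr[i] > arr[j].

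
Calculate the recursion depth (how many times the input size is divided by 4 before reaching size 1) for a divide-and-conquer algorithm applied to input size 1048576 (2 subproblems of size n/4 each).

For divide and conquer with division factor 4:

Problem sizes at each level:
Level 0: 1048576
Level 1: 262144
Level 2: 65536
Level 3: 16384
Level 4: 4096
Level 5: 1024
Level 6: 256
Level 7: 64
Level 8: 16
Level 9: 4
Level 10: 1

The root is level 0 and the size-1 base case is level 10 (the tree spans levels 0 through 10, i.e. 11 levels counting the root), so the depth is the number of divisions: log_4(1048576) = 10

The recursion tree depth is log_4(1048576) = 10. At each level, the problem size is divided by 4, so it takes 10 divisions to reduce to a base case of size 1. The algorithm makes 2 recursive calls at each level.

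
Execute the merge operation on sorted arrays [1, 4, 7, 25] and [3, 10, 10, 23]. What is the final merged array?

Merging process:

Compare 1 vs 3: take 1 from left. Merged: [1]
Compare 4 vs 3: take 3 from right. Merged: [1, 3]
Compare 4 vs 10: take 4 from left. Merged: [1, 3, 4]
Compare 7 vs 10: take 7 from left. Merged: [1, 3, 4, 7]
Compare 25 vs 10: take 10 from right. Merged: [1, 3, 4, 7, 10]
Compare 25 vs 10: take 10 from right. Merged: [1, 3, 4, 7, 10, 10]
Compare 25 vs 23: take 23 from right. Merged: [1, 3, 4, 7, 10, 10, 23]
Append remaining from left: [25]. Merged: [1, 3, 4, 7, 10, 10, 23, 25]

Final merged array: [1, 3, 4, 7, 10, 10, 23, 25]
Total comparisons: 7

The merged array is [1, 3, 4, 7, 10, 10, 23, 25], requiring 7 comparisons. The merge step runs in O(n) time where n is the total number of elements.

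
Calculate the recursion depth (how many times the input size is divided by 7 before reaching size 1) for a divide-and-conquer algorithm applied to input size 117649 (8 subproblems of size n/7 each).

For divide and conquer with division factor 7:

Problem sizes at each level:
Level 0: 117649
Level 1: 16807
Level 2: 2401
Level 3: 343
Level 4: 49
Level 5: 7
Level 6: 1

The root is level 0 and the size-1 base case is level 6 (the tree spans levels 0 through 6, i.e. 7 levels counting the root), so the depth is the number of divisions: log_7(117649) = 6

The recursion tree depth is log_7(117649) = 6. At each level, the problem size is divided by 7, so it takes 6 divisions to reduce to a base case of size 1. The algorithm makes 8 recursive calls at each level.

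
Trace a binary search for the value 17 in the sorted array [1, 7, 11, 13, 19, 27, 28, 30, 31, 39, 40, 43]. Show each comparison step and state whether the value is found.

Binary search for 17 in [1, 7, 11, 13, 19, 27, 28, 30, 31, 39, 40, 43]:

lo=0, hi=11, mid=5, arr[mid]=27 -> 27 > 17, search left half
lo=0, hi=4, mid=2, arr[mid]=11 -> 11 < 17, search right half
lo=3, hi=4, mid=3, arr[mid]=13 -> 13 < 17, search right half
lo=4, hi=4, mid=4, arr[mid]=19 -> 19 > 17, search left half
lo=4 > hi=3, target 17 not found

Binary search determines that 17 is not in the array after 4 comparisons. The search space was exhausted without finding the target.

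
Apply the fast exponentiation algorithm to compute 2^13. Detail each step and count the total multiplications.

Computing 2^13 by squaring (build up from 2^1; each line after the first costs one multiplication):

2^1 = 2
2^2 = (2^1)^2 = 2^2 = 4
2^3 = 2 * 2^2 = 2 * 4 = 8
2^6 = (2^3)^2 = 8^2 = 64
2^12 = (2^6)^2 = 64^2 = 4096
2^13 = 2 * 2^12 = 2 * 4096 = 8192

Result: 8192
Multiplications needed: 5 (5 lines after 2^1)

2^13 = 8192. Using exponentiation by squaring, this requires 5 multiplications. The key idea: if the exponent is even, square the half-power; if odd, multiply by the base once.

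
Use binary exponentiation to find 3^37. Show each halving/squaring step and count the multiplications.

Computing 3^37 by squaring (build up from 3^1; each line after the first costs one multiplication):

3^1 = 3
3^2 = (3^1)^2 = 3^2 = 9
3^4 = (3^2)^2 = 9^2 = 81
3^8 = (3^4)^2 = 81^2 = 6561
3^9 = 3 * 3^8 = 3 * 6561 = 19683
3^18 = (3^9)^2 = 19683^2 = 387420489
3^36 = (3^18)^2 = 387420489^2 = 150094635296999121
3^37 = 3 * 3^36 = 3 * 150094635296999121 = 450283905890997363

Result: 450283905890997363
Multiplications needed: 7 (7 lines after 3^1)

3^37 = 450283905890997363. Using exponentiation by squaring, this requires 7 multiplications. The key idea: if the exponent is even, square the half-power; if odd, multiply by the base once.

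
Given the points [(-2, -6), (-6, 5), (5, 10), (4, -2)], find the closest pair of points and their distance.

Computing all pairwise distances among 4 points:

d((-2, -6), (-6, 5)) = 11.7047
d((-2, -6), (5, 10)) = 17.4642
d((-2, -6), (4, -2)) = 7.2111 <-- minimum
d((-6, 5), (5, 10)) = 12.083
d((-6, 5), (4, -2)) = 12.2066
d((5, 10), (4, -2)) = 12.0416

Closest pair: (-2, -6) and (4, -2) with distance 7.2111

The closest pair is (-2, -6) and (4, -2) with Euclidean distance 7.2111. For 4 points, brute-force pairwise comparison is shown above. For large n, the divide-and-conquer algorithm (sort by x, recurse on halves, check the dividing strip) achieves O(n log n).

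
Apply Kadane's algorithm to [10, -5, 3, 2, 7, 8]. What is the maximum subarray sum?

Using Kadane's algorithm on [10, -5, 3, 2, 7, 8]:

Scanning through the array:
Position 1 (value -5): max_ending_here = 5, max_so_far = 10
Position 2 (value 3): max_ending_here = 8, max_so_far = 10
Position 3 (value 2): max_ending_here = 10, max_so_far = 10
Position 4 (value 7): max_ending_here = 17, max_so_far = 17
Position 5 (value 8): max_ending_here = 25, max_so_far = 25

Maximum subarray: [10, -5, 3, 2, 7, 8]
Maximum sum: 25

The maximum subarray is [10, -5, 3, 2, 7, 8] with sum 25. This subarray runs from index 0 to index 5.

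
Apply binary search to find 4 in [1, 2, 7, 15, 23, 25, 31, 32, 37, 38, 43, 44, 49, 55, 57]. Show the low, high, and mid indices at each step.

Binary search for 4 in [1, 2, 7, 15, 23, 25, 31, 32, 37, 38, 43, 44, 49, 55, 57]:

lo=0, hi=14, mid=7, arr[mid]=32 -> 32 > 4, search left half
lo=0, hi=6, mid=3, arr[mid]=15 -> 15 > 4, search left half
lo=0, hi=2, mid=1, arr[mid]=2 -> 2 < 4, search right half
lo=2, hi=2, mid=2, arr[mid]=7 -> 7 > 4, search left half
lo=2 > hi=1, target 4 not found

Binary search determines that 4 is not in the array after 4 comparisons. The search space was exhausted without finding the target.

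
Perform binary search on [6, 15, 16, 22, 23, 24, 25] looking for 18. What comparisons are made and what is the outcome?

Binary search for 18 in [6, 15, 16, 22, 23, 24, 25]:

lo=0, hi=6, mid=3, arr[mid]=22 -> 22 > 18, search left half
lo=0, hi=2, mid=1, arr[mid]=15 -> 15 < 18, search right half
lo=2, hi=2, mid=2, arr[mid]=16 -> 16 < 18, search right half
lo=3 > hi=2, target 18 not found

Binary search determines that 18 is not in the array after 3 comparisons. The search space was exhausted without finding the target.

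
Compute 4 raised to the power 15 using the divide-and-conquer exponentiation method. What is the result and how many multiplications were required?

Computing 4^15 by squaring (build up from 4^1; each line after the first costs one multiplication):

4^1 = 4
4^2 = (4^1)^2 = 4^2 = 16
4^3 = 4 * 4^2 = 4 * 16 = 64
4^6 = (4^3)^2 = 64^2 = 4096
4^7 = 4 * 4^6 = 4 * 4096 = 16384
4^14 = (4^7)^2 = 16384^2 = 268435456
4^15 = 4 * 4^14 = 4 * 268435456 = 1073741824

Result: 1073741824
Multiplications needed: 6 (6 lines after 4^1)

4^15 = 1073741824. Using exponentiation by squaring, this requires 6 multiplications. The key idea: if the exponent is even, square the half-power; if odd, multiply by the base once.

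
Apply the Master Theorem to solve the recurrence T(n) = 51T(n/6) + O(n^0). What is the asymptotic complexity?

Master Theorem for T(n) = 51T(n/6) + O(n^0):

a = 51, b = 6, c = 0
log_b(a) = log_6(51) = 2.1944

Case 1: c = 0 < log_6(51) = 2.1944
T(n) = O(n^(log_6 51))

For T(n) = 51T(n/6) + O(n^0): log_6(51) = 2.1944. This is Case 1 of the Master Theorem (c < log_b(a), work dominated by leaves), giving O(n^(log_6 51)).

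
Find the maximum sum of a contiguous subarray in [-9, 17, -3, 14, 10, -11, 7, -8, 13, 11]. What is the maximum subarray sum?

Using Kadane's algorithm on [-9, 17, -3, 14, 10, -11, 7, -8, 13, 11]:

Scanning through the array:
Position 1 (value 17): max_ending_here = 17, max_so_far = 17
Position 2 (value -3): max_ending_here = 14, max_so_far = 17
Position 3 (value 14): max_ending_here = 28, max_so_far = 28
Position 4 (value 10): max_ending_here = 38, max_so_far = 38
Position 5 (value -11): max_ending_here = 27, max_so_far = 38
Position 6 (value 7): max_ending_here = 34, max_so_far = 38
Position 7 (value -8): max_ending_here = 26, max_so_far = 38
Position 8 (value 13): max_ending_here = 39, max_so_far = 39
Position 9 (value 11): max_ending_here = 50, max_so_far = 50

Maximum subarray: [17, -3, 14, 10, -11, 7, -8, 13, 11]
Maximum sum: 50

The maximum subarray is [17, -3, 14, 10, -11, 7, -8, 13, 11] with sum 50. This subarray runs from index 1 to index 9.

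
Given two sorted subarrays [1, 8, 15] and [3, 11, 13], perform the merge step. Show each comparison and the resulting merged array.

Merging process:

Compare 1 vs 3: take 1 from left. Merged: [1]
Compare 8 vs 3: take 3 from right. Merged: [1, 3]
Compare 8 vs 11: take 8 from left. Merged: [1, 3, 8]
Compare 15 vs 11: take 11 from right. Merged: [1, 3, 8, 11]
Compare 15 vs 13: take 13 from right. Merged: [1, 3, 8, 11, 13]
Append remaining from left: [15]. Merged: [1, 3, 8, 11, 13, 15]

Final merged array: [1, 3, 8, 11, 13, 15]
Total comparisons: 5

The merged array is [1, 3, 8, 11, 13, 15], requiring 5 comparisons. The merge step runs in O(n) time where n is the total number of elements.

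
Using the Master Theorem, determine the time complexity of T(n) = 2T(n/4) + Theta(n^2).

Master Theorem for T(n) = 2T(n/4) + O(n^2):

a = 2, b = 4, c = 2
log_b(a) = log_4(2) = 0.5000

Case 3: c = 2 > log_4(2) = 0.5000
T(n) = O(n^2) = O(n^2)

For T(n) = 2T(n/4) + O(n^2): log_4(2) = 0.5000. This is Case 3 of the Master Theorem (c > log_b(a), work dominated by root), giving O(n^2).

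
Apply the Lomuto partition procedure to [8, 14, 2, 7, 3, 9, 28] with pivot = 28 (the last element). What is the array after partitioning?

Lomuto partition with pivot = 28:

Initial array: [8, 14, 2, 7, 3, 9, 28]

arr[0]=8 <= 28: swap with position 0, array becomes [8, 14, 2, 7, 3, 9, 28]
arr[1]=14 <= 28: swap with position 1, array becomes [8, 14, 2, 7, 3, 9, 28]
arr[2]=2 <= 28: swap with position 2, array becomes [8, 14, 2, 7, 3, 9, 28]
arr[3]=7 <= 28: swap with position 3, array becomes [8, 14, 2, 7, 3, 9, 28]
arr[4]=3 <= 28: swap with position 4, array becomes [8, 14, 2, 7, 3, 9, 28]
arr[5]=9 <= 28: swap with position 5, array becomes [8, 14, 2, 7, 3, 9, 28]

Place pivot at position 6: [8, 14, 2, 7, 3, 9, 28]
Pivot position: 6

After partitioning with pivot 28, the array becomes [8, 14, 2, 7, 3, 9, 28]. The pivot is placed at index 6. All elements to the left of the pivot are <= 28, and all elements to the right are > 28.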